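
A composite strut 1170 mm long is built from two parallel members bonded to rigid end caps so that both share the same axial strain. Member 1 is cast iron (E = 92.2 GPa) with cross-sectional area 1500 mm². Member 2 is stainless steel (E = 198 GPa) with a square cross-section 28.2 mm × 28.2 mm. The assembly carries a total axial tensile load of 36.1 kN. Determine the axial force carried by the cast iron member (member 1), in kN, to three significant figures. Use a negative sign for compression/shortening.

A_2 = 795.2 mm².
Equal strain + equilibrium ⇒ each member carries load in proportion to AE: A₁E₁ = 138300000 N, A₂E₂ = 157500000 N, ΣAE = 295800000 N.
F₁ = P·A₁E₁/ΣAE = 36100·138300000/295800000 = 16880 N.

16.9 kN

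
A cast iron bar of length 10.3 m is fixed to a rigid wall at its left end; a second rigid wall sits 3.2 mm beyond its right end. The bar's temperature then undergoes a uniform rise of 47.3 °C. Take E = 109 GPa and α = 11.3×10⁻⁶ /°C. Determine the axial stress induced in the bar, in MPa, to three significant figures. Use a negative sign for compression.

-24.4 MPa

Free thermal expansion αLΔT = 11.3e-6 · 10300 · 47.3 = 5.505 mm.
The walls engage after the gap closes; constrained expansion = 5.505 − 3.2 = 2.305 mm.
The walls impose strain ε = −(2.305)/10300 = -2.2381e-04; σ = Eε = 109000 · -2.2381e-04 = -24.4 MPa.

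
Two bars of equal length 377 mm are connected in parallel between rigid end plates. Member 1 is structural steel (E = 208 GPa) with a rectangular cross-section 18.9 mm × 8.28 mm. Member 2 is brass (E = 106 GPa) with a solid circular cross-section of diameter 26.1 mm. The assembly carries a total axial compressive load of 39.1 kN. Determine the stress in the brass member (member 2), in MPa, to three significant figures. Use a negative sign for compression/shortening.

-46.4 MPa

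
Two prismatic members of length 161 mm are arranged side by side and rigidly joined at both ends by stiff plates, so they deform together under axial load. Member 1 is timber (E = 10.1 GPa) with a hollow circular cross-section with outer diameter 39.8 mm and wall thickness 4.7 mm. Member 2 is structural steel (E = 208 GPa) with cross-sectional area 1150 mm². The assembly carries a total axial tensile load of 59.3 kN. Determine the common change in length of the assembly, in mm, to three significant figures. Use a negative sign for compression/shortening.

0.0391 mm

A_1 = 518.3 mm².
Equal strain + equilibrium ⇒ each member carries load in proportion to AE: A₁E₁ = 5235000 N, A₂E₂ = 239200000 N, ΣAE = 244400000 N.
δ = PL/ΣAE = 59300·161/244400000 = 0.03906 mm.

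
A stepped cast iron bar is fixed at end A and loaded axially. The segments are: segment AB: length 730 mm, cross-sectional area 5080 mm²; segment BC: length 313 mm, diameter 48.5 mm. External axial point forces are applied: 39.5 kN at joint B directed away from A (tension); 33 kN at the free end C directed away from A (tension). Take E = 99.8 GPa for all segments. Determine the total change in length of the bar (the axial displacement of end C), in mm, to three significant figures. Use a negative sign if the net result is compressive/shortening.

Internal axial forces (sectioning from the free end, tension +): N_BC = 33 kN, N_AB = 72.5 kN.
A_BC = 1847 mm².
δ_AB = 72500·730/(5080·99800) = 0.1044 mm
δ_BC = 33000·313/(1847·99800) = 0.05602 mm
δ = Σδ_i = 0.1604 mm.

0.160 mm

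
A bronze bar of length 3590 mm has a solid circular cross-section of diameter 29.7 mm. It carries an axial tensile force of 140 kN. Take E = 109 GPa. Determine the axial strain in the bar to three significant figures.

A = 692.8 mm².
σ = N/A = 202.1 MPa; ε = σ/E = 202.1/109000 = 1.854e-03.

0.00185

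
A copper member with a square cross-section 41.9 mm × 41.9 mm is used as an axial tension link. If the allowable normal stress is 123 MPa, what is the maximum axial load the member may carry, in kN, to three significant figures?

A = 1756 mm².
P_max = σ_allow · A = 123 · 1756 = 215900 N = 215.9 kN.

216 kN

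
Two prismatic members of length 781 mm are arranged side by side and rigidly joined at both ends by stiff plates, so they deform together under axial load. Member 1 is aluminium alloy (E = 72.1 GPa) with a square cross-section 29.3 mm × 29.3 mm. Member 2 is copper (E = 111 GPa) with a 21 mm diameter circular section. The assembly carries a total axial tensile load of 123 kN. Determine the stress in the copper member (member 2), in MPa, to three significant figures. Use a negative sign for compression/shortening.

A_1 = 858.5 mm².
A_2 = 346.4 mm².
Equal strain + equilibrium ⇒ each member carries load in proportion to AE: A₁E₁ = 61900000 N, A₂E₂ = 38450000 N, ΣAE = 100300000 N.
σ₂ = P·E₂/ΣAE = 123000·111000/100300000 = 136.1 MPa.

136 MPa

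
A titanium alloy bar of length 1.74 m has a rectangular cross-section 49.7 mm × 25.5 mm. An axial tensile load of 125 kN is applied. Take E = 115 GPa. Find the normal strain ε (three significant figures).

A = 1267 mm².
σ = N/A = 98.63 MPa; ε = σ/E = 98.63/115000 = 8.577e-04.

8.58e-04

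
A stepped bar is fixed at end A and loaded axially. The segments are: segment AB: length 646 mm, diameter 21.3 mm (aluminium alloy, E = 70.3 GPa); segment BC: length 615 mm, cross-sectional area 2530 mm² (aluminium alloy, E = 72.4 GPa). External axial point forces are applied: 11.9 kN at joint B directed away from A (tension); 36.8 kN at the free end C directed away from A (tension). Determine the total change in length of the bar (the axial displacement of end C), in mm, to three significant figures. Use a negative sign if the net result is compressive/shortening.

1.38 mm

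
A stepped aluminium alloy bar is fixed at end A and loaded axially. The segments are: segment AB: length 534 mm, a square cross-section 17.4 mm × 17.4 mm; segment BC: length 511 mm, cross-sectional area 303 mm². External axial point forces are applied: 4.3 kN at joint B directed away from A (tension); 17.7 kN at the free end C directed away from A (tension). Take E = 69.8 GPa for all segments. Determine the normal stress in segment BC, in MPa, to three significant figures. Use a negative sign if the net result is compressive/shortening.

58.4 MPa

Internal axial forces (sectioning from the free end, tension +): N_BC = 17.7 kN, N_AB = 22 kN.
σ_BC = N_BC/A_BC = 17700/303 = 58.42 MPa.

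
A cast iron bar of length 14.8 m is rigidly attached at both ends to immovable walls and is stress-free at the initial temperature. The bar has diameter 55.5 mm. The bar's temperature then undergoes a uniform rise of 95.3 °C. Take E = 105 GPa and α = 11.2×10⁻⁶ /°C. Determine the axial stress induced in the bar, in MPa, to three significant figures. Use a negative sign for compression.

Free thermal expansion αLΔT = 11.2e-6 · 14800 · 95.3 = 15.8 mm.
The walls impose strain ε = −(15.8)/14800 = -1.0674e-03; σ = Eε = 105000 · -1.0674e-03 = -112.1 MPa.

-112 MPa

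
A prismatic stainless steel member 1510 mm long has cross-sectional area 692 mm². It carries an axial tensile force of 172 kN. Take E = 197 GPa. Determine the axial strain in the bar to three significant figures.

0.00126

σ = N/A = 248.6 MPa; ε = σ/E = 248.6/197000 = 1.262e-03.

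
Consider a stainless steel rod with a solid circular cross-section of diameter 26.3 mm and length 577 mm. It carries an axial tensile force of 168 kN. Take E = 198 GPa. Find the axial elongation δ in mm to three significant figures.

A = 543.3 mm².
δ_mech = NL/(AE) = 168000·577/(543.3·198000) = 0.9012 mm.

0.901 mm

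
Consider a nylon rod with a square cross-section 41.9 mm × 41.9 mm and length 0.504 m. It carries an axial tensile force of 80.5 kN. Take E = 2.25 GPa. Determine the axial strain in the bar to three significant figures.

0.0204

A = 1756 mm².
σ = N/A = 45.85 MPa; ε = σ/E = 45.85/2250 = 2.038e-02.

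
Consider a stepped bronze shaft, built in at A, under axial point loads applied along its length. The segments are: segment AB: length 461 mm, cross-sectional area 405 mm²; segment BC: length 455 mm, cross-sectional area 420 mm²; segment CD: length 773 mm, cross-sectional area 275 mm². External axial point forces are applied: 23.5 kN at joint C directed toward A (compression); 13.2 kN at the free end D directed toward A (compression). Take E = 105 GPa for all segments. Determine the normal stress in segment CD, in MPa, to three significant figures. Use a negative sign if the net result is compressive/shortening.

-48.0 MPa

Internal axial forces (sectioning from the free end, tension +): N_CD = -13.2 kN, N_BC = -36.7 kN, N_AB = -36.7 kN.
σ_CD = N_CD/A_CD = -13200/275 = -48 MPa.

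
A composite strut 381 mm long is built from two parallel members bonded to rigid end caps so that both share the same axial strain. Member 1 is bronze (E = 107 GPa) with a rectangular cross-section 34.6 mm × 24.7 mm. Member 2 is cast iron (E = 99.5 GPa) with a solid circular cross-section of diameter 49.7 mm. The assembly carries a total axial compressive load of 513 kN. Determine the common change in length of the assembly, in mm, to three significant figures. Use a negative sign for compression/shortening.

A_1 = 854.6 mm².
A_2 = 1940 mm².
Equal strain + equilibrium ⇒ each member carries load in proportion to AE: A₁E₁ = 91440000 N, A₂E₂ = 193000000 N, ΣAE = 284500000 N.
δ = PL/ΣAE = -513000·381/284500000 = -0.6871 mm.

-0.687 mm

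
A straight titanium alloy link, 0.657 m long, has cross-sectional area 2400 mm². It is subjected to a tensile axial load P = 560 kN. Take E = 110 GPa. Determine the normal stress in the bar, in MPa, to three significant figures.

233 MPa

σ = N/A = 560000/2400 = 233.3 MPa.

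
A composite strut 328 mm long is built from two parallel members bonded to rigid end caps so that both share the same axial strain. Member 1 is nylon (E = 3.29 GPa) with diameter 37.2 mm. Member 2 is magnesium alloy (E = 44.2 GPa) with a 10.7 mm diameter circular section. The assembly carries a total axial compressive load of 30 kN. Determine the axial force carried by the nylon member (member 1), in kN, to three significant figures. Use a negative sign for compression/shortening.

A_1 = 1087 mm².
A_2 = 89.92 mm².
Equal strain + equilibrium ⇒ each member carries load in proportion to AE: A₁E₁ = 3576000 N, A₂E₂ = 3974000 N, ΣAE = 7550000 N.
F₁ = P·A₁E₁/ΣAE = -30000·3576000/7550000 = -14210 N.

-14.2 kN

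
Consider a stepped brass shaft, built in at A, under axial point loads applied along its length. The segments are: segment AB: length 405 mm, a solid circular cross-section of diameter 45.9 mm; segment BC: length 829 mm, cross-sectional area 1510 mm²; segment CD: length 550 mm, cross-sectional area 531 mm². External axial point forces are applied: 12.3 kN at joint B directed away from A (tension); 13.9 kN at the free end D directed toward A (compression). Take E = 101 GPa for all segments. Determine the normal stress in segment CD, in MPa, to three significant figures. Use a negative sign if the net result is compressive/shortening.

Internal axial forces (sectioning from the free end, tension +): N_CD = -13.9 kN, N_BC = -13.9 kN, N_AB = -1.6 kN.
σ_CD = N_CD/A_CD = -13900/531 = -26.18 MPa.

-26.2 MPa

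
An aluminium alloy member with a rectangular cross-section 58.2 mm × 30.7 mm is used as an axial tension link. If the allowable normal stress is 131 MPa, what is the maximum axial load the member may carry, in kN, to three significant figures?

234 kN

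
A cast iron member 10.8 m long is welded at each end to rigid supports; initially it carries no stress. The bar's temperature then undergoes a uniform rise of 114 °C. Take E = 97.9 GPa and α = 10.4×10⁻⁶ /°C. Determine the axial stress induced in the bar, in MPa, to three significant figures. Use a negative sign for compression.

Free thermal expansion αLΔT = 10.4e-6 · 10800 · 114 = 12.8 mm.
The walls impose strain ε = −(12.8)/10800 = -1.1856e-03; σ = Eε = 97900 · -1.1856e-03 = -116.1 MPa.

-116 MPa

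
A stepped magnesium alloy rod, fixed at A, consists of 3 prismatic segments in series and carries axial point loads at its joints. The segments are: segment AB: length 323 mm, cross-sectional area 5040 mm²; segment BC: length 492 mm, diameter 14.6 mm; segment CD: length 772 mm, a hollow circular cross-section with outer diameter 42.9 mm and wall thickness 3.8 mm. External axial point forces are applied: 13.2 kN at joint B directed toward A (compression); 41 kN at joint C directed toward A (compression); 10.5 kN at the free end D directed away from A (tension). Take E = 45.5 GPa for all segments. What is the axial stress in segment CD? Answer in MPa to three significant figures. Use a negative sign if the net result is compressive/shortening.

22.5 MPa

Internal axial forces (sectioning from the free end, tension +): N_CD = 10.5 kN, N_BC = -30.5 kN, N_AB = -43.7 kN.
A_CD = 466.8 mm².
σ_CD = N_CD/A_CD = 10500/466.8 = 22.49 MPa.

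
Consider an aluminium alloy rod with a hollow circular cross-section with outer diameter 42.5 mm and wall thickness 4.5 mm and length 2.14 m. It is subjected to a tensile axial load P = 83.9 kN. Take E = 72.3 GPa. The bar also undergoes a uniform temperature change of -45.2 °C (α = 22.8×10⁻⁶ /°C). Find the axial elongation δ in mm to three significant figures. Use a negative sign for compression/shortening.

2.42 mm

A = 537.2 mm².
δ_mech = NL/(AE) = 83900·2140/(537.2·72300) = 4.623 mm.
δ_thermal = αLΔT = 22.8e-6·2140·-45.2 = -2.205 mm.
δ = δ_mech + δ_thermal = 2.417 mm.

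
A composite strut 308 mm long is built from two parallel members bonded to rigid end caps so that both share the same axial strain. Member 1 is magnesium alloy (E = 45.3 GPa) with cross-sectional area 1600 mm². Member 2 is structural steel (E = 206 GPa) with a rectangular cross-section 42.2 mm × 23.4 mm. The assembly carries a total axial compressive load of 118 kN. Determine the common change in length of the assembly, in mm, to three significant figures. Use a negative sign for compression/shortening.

-0.132 mm

A_2 = 987.5 mm².
Equal strain + equilibrium ⇒ each member carries load in proportion to AE: A₁E₁ = 72480000 N, A₂E₂ = 203400000 N, ΣAE = 275900000 N.
δ = PL/ΣAE = -118000·308/275900000 = -0.1317 mm.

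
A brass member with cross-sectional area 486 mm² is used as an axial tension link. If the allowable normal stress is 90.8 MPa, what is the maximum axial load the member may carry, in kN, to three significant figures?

P_max = σ_allow · A = 90.8 · 486 = 44130 N = 44.13 kN.

44.1 kN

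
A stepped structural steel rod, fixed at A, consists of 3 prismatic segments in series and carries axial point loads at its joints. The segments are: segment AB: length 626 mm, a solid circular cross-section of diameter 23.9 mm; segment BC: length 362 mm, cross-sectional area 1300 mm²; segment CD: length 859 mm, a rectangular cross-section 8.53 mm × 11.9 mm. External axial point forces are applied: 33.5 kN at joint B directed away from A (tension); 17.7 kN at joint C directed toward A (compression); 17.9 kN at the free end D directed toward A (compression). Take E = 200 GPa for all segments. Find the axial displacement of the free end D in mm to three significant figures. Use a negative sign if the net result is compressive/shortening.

Internal axial forces (sectioning from the free end, tension +): N_CD = -17.9 kN, N_BC = -35.6 kN, N_AB = -2.1 kN.
A_AB = 448.6 mm².
A_CD = 101.5 mm².
δ_AB = -2100·626/(448.6·200000) = -0.01465 mm
δ_BC = -35600·362/(1300·200000) = -0.04957 mm
δ_CD = -17900·859/(101.5·200000) = -0.7574 mm
δ = Σδ_i = -0.8216 mm.

-0.822 mm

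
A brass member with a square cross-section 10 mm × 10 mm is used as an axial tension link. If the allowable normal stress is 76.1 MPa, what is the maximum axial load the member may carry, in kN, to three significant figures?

A = 100 mm².
P_max = σ_allow · A = 76.1 · 100 = 7610 N = 7.61 kN.

7.61 kN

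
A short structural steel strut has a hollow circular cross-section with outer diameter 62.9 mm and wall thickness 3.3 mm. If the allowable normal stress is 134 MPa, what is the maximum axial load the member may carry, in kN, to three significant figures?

A = 617.9 mm².
P_max = σ_allow · A = 134 · 617.9 = 82800 N = 82.8 kN.

82.8 kN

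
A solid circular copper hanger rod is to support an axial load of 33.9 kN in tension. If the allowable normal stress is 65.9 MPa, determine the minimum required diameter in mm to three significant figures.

25.6 mm

Required area A ≥ P/σ_allow = 33900/65.9 = 514.4 mm².
For a solid circular section, d ≥ √(4A/π) = 25.59 mm.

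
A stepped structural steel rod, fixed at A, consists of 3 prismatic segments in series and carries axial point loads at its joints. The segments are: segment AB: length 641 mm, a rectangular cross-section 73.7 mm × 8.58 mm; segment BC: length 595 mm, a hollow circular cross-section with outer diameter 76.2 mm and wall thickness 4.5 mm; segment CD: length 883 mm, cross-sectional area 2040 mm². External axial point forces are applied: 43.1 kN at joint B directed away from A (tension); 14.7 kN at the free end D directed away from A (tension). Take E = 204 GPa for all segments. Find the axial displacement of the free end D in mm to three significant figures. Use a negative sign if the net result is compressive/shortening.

0.361 mm

Internal axial forces (sectioning from the free end, tension +): N_CD = 14.7 kN, N_BC = 14.7 kN, N_AB = 57.8 kN.
A_AB = 632.3 mm².
A_BC = 1014 mm².
δ_AB = 57800·641/(632.3·204000) = 0.2872 mm
δ_BC = 14700·595/(1014·204000) = 0.0423 mm
δ_CD = 14700·883/(2040·204000) = 0.03119 mm
δ = Σδ_i = 0.3607 mm.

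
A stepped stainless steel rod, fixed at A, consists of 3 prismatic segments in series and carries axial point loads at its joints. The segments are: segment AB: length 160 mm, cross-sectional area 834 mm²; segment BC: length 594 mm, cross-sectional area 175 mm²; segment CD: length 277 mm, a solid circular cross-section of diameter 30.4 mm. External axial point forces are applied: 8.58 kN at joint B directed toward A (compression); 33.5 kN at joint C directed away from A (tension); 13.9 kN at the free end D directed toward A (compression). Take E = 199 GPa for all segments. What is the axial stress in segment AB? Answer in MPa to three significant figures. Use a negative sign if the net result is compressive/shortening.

Internal axial forces (sectioning from the free end, tension +): N_CD = -13.9 kN, N_BC = 19.6 kN, N_AB = 11.02 kN.
σ_AB = N_AB/A_AB = 11020/834 = 13.21 MPa.

13.2 MPa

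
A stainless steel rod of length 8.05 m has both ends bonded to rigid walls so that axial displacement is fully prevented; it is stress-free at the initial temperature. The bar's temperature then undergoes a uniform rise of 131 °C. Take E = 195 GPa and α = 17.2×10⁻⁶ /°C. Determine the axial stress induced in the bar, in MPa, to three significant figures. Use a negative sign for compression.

-439 MPa

Free thermal expansion αLΔT = 17.2e-6 · 8050 · 131 = 18.14 mm.
The walls impose strain ε = −(18.14)/8050 = -2.2532e-03; σ = Eε = 195000 · -2.2532e-03 = -439.4 MPa.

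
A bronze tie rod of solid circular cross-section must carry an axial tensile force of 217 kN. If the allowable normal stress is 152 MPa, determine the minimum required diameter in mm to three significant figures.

42.6 mm

Required area A ≥ P/σ_allow = 217000/152 = 1428 mm².
For a solid circular section, d ≥ √(4A/π) = 42.63 mm.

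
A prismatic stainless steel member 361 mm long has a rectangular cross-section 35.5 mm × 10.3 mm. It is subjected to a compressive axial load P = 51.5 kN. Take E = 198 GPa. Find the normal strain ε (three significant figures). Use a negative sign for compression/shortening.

-7.11e-04

A = 365.7 mm².
σ = N/A = -140.8 MPa; ε = σ/E = -140.8/198000 = -7.113e-04.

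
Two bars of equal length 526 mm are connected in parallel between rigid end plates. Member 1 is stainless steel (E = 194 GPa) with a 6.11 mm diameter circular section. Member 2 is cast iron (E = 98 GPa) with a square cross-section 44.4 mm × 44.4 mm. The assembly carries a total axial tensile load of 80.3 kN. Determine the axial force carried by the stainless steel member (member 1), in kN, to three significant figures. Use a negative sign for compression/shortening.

2.30 kN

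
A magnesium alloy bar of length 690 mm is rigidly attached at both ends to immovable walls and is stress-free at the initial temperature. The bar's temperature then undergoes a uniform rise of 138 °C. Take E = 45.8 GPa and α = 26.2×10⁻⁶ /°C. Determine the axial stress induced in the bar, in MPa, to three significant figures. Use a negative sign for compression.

-166 MPa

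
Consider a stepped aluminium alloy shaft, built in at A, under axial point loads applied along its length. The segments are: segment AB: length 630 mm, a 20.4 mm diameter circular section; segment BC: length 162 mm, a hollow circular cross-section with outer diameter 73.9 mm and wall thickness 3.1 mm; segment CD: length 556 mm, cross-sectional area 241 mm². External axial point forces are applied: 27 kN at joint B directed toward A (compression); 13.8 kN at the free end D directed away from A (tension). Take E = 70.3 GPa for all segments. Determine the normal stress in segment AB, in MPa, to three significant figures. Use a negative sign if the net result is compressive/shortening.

-40.4 MPa

Internal axial forces (sectioning from the free end, tension +): N_CD = 13.8 kN, N_BC = 13.8 kN, N_AB = -13.2 kN.
A_AB = 326.9 mm².
σ_AB = N_AB/A_AB = -13200/326.9 = -40.39 MPa.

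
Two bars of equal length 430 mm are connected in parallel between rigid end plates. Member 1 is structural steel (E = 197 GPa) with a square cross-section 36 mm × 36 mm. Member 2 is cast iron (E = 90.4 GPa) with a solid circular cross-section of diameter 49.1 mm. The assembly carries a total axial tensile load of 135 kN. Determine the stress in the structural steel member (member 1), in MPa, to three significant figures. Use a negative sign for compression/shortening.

A_1 = 1296 mm².
A_2 = 1893 mm².
Equal strain + equilibrium ⇒ each member carries load in proportion to AE: A₁E₁ = 255300000 N, A₂E₂ = 171200000 N, ΣAE = 426500000 N.
σ₁ = P·E₁/ΣAE = 135000·197000/426500000 = 62.36 MPa.

62.4 MPa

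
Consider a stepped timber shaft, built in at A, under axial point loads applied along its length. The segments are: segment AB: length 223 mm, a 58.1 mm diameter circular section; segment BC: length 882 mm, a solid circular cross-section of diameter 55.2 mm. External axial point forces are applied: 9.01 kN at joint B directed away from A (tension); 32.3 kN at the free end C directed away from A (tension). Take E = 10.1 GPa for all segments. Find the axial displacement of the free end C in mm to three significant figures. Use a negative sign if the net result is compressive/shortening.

Internal axial forces (sectioning from the free end, tension +): N_BC = 32.3 kN, N_AB = 41.31 kN.
A_AB = 2651 mm².
A_BC = 2393 mm².
δ_AB = 41310·223/(2651·10100) = 0.344 mm
δ_BC = 32300·882/(2393·10100) = 1.179 mm
δ = Σδ_i = 1.523 mm.

1.52 mm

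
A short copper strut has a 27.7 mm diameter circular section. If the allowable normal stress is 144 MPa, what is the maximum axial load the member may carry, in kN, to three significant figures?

A = 602.6 mm².
P_max = σ_allow · A = 144 · 602.6 = 86780 N = 86.78 kN.

86.8 kN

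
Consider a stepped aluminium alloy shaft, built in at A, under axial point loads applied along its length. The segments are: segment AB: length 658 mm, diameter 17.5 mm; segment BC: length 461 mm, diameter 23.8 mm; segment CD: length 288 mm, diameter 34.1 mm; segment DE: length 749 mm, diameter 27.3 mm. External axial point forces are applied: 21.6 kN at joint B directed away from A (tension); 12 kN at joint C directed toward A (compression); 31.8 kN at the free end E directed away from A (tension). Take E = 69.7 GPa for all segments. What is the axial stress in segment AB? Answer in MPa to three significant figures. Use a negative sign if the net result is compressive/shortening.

Internal axial forces (sectioning from the free end, tension +): N_DE = 31.8 kN, N_CD = 31.8 kN, N_BC = 19.8 kN, N_AB = 41.4 kN.
A_AB = 240.5 mm².
σ_AB = N_AB/A_AB = 41400/240.5 = 172.1 MPa.

172 MPa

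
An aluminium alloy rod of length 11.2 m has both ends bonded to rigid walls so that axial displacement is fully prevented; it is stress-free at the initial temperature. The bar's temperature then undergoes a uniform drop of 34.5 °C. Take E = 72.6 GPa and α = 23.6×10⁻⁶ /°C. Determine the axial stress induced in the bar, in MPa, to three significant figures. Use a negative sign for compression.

Free thermal expansion αLΔT = 23.6e-6 · 11200 · -34.5 = -9.119 mm.
The walls impose strain ε = −(-9.119)/11200 = 8.1420e-04; σ = Eε = 72600 · 8.1420e-04 = 59.11 MPa.

59.1 MPa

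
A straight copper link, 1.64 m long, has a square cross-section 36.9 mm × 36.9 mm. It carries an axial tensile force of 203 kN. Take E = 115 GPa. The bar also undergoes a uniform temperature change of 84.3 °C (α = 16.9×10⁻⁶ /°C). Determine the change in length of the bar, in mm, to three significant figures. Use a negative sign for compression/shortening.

4.46 mm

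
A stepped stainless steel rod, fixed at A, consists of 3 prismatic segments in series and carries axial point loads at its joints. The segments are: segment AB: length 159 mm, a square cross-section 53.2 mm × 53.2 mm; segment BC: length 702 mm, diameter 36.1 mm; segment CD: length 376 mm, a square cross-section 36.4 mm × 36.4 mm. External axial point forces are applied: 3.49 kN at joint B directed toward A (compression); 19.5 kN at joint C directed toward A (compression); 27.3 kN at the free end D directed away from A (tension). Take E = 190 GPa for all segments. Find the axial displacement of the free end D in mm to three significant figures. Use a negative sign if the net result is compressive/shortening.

Internal axial forces (sectioning from the free end, tension +): N_CD = 27.3 kN, N_BC = 7.8 kN, N_AB = 4.31 kN.
A_AB = 2830 mm².
A_BC = 1024 mm².
A_CD = 1325 mm².
δ_AB = 4310·159/(2830·190000) = 0.001274 mm
δ_BC = 7800·702/(1024·190000) = 0.02816 mm
δ_CD = 27300·376/(1325·190000) = 0.04078 mm
δ = Σδ_i = 0.07021 mm.

0.0702 mm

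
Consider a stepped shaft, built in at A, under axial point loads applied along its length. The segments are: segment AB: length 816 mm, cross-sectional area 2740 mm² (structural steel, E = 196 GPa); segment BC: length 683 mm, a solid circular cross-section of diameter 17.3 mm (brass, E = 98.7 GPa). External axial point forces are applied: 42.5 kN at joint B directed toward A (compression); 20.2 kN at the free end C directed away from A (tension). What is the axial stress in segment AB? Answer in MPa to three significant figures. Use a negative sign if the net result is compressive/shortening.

Internal axial forces (sectioning from the free end, tension +): N_BC = 20.2 kN, N_AB = -22.3 kN.
σ_AB = N_AB/A_AB = -22300/2740 = -8.139 MPa.

-8.14 MPa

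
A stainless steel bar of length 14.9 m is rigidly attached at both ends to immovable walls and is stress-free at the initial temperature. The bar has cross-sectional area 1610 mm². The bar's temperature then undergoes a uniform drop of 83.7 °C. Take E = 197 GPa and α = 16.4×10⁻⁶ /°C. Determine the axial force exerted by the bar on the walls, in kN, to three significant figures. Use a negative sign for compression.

Free thermal expansion αLΔT = 16.4e-6 · 14900 · -83.7 = -20.45 mm.
The walls impose strain ε = −(-20.45)/14900 = 1.3727e-03; σ = Eε = 197000 · 1.3727e-03 = 270.4 MPa.
Wall reaction R = σ·A = 270.4·1610 = 435400 N = 435.4 kN.

435 kN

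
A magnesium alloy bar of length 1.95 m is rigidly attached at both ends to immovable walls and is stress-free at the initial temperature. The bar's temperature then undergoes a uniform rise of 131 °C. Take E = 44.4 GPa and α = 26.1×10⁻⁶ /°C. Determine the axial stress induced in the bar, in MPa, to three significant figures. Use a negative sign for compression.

-152 MPa

Free thermal expansion αLΔT = 26.1e-6 · 1950 · 131 = 6.667 mm.
The walls impose strain ε = −(6.667)/1950 = -3.4191e-03; σ = Eε = 44400 · -3.4191e-03 = -151.8 MPa.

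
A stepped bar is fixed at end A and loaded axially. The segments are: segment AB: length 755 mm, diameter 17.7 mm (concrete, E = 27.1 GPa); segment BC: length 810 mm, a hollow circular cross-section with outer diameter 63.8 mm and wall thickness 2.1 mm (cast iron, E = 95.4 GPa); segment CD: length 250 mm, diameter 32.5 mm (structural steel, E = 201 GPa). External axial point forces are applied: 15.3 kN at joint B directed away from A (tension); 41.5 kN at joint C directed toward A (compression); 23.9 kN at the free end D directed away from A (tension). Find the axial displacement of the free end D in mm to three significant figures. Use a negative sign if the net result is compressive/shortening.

Internal axial forces (sectioning from the free end, tension +): N_CD = 23.9 kN, N_BC = -17.6 kN, N_AB = -2.3 kN.
A_AB = 246.1 mm².
A_BC = 407.1 mm².
A_CD = 829.6 mm².
δ_AB = -2300·755/(246.1·27100) = -0.2604 mm
δ_BC = -17600·810/(407.1·95400) = -0.3671 mm
δ_CD = 23900·250/(829.6·201000) = 0.03583 mm
δ = Σδ_i = -0.5917 mm.

-0.592 mm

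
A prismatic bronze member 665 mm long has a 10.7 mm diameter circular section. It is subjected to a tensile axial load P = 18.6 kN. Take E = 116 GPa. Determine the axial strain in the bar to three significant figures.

0.00178

A = 89.92 mm².
σ = N/A = 206.8 MPa; ε = σ/E = 206.8/116000 = 1.783e-03.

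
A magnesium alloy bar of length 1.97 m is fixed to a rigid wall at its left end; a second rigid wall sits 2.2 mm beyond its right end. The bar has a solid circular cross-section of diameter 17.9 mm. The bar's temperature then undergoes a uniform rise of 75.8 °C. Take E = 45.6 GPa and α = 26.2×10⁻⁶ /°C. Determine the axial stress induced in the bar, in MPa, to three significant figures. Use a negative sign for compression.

-39.6 MPa

Free thermal expansion αLΔT = 26.2e-6 · 1970 · 75.8 = 3.912 mm.
The walls engage after the gap closes; constrained expansion = 3.912 − 2.2 = 1.712 mm.
The walls impose strain ε = −(1.712)/1970 = -8.6921e-04; σ = Eε = 45600 · -8.6921e-04 = -39.64 MPa.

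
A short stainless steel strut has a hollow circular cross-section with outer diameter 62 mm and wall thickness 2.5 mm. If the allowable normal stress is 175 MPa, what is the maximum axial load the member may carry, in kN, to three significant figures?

A = 467.3 mm².
P_max = σ_allow · A = 175 · 467.3 = 81780 N = 81.78 kN.

81.8 kN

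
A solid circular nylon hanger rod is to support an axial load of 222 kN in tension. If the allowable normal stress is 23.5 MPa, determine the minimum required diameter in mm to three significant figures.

110 mm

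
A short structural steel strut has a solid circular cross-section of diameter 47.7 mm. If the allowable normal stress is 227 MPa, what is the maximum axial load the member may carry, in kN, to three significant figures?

406 kN

A = 1787 mm².
P_max = σ_allow · A = 227 · 1787 = 405700 N = 405.7 kN.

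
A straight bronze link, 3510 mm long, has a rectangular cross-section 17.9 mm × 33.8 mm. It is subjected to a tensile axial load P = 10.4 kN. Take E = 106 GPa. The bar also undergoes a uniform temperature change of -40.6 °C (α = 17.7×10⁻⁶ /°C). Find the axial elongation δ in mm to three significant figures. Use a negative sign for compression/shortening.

-1.95 mm

A = 605 mm².
δ_mech = NL/(AE) = 10400·3510/(605·106000) = 0.5692 mm.
δ_thermal = αLΔT = 17.7e-6·3510·-40.6 = -2.522 mm.
δ = δ_mech + δ_thermal = -1.953 mm.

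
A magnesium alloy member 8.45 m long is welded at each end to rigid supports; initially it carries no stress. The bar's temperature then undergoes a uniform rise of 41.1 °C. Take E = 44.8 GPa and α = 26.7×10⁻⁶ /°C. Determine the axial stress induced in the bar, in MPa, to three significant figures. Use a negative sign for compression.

-49.2 MPa

Free thermal expansion αLΔT = 26.7e-6 · 8450 · 41.1 = 9.273 mm.
The walls impose strain ε = −(9.273)/8450 = -1.0974e-03; σ = Eε = 44800 · -1.0974e-03 = -49.16 MPa.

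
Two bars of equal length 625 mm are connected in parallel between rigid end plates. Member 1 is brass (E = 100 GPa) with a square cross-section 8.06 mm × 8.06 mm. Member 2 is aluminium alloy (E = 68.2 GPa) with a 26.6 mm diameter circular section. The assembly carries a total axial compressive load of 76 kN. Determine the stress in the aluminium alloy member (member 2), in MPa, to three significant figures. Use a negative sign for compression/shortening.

A_1 = 64.96 mm².
A_2 = 555.7 mm².
Equal strain + equilibrium ⇒ each member carries load in proportion to AE: A₁E₁ = 6496000 N, A₂E₂ = 37900000 N, ΣAE = 44400000 N.
σ₂ = P·E₂/ΣAE = -76000·68200/44400000 = -116.7 MPa.

-117 MPa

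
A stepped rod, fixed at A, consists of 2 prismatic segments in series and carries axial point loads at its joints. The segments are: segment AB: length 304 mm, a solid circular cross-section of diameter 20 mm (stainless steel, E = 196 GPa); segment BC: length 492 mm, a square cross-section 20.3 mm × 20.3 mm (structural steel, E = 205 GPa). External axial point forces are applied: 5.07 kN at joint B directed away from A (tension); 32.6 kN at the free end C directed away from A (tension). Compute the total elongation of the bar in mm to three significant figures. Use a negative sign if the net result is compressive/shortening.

Internal axial forces (sectioning from the free end, tension +): N_BC = 32.6 kN, N_AB = 37.67 kN.
A_AB = 314.2 mm².
A_BC = 412.1 mm².
δ_AB = 37670·304/(314.2·196000) = 0.186 mm
δ_BC = 32600·492/(412.1·205000) = 0.1899 mm
δ = Σδ_i = 0.3758 mm.

0.376 mm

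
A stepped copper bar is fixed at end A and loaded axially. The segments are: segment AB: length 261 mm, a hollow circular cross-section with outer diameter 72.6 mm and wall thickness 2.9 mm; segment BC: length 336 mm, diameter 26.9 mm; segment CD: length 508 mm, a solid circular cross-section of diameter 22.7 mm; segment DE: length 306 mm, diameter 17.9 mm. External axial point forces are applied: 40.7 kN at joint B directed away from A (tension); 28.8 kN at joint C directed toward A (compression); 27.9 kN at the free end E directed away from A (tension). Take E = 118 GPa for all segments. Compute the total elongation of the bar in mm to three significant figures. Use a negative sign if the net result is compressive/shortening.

0.718 mm

Internal axial forces (sectioning from the free end, tension +): N_DE = 27.9 kN, N_CD = 27.9 kN, N_BC = -0.9 kN, N_AB = 39.8 kN.
A_AB = 635 mm².
A_BC = 568.3 mm².
A_CD = 404.7 mm².
A_DE = 251.6 mm².
δ_AB = 39800·261/(635·118000) = 0.1386 mm
δ_BC = -900·336/(568.3·118000) = -0.004509 mm
δ_CD = 27900·508/(404.7·118000) = 0.2968 mm
δ_DE = 27900·306/(251.6·118000) = 0.2875 mm
δ = Σδ_i = 0.7184 mm.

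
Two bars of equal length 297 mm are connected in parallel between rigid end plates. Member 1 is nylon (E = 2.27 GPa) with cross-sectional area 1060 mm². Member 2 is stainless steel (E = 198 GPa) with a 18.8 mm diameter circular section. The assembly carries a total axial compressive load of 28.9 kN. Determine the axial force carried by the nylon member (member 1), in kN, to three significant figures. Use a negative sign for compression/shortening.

-1.21 kN

A_2 = 277.6 mm².
Equal strain + equilibrium ⇒ each member carries load in proportion to AE: A₁E₁ = 2406000 N, A₂E₂ = 54960000 N, ΣAE = 57370000 N.
F₁ = P·A₁E₁/ΣAE = -28900·2406000/57370000 = -1212 N.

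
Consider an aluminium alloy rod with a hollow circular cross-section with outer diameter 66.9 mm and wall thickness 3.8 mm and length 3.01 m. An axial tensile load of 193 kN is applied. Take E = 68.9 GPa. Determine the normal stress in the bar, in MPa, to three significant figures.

256 MPa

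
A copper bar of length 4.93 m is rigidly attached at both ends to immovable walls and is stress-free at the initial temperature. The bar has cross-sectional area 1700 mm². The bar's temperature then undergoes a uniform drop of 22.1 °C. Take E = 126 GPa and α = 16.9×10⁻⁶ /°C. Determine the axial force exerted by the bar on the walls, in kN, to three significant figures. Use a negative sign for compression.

Free thermal expansion αLΔT = 16.9e-6 · 4930 · -22.1 = -1.841 mm.
The walls impose strain ε = −(-1.841)/4930 = 3.7349e-04; σ = Eε = 126000 · 3.7349e-04 = 47.06 MPa.
Wall reaction R = σ·A = 47.06·1700 = 80000 N = 80 kN.

80.0 kN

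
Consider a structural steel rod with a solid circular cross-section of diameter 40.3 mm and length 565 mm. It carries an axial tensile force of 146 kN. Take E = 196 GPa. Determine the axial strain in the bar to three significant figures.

5.84e-04

A = 1276 mm².
σ = N/A = 114.5 MPa; ε = σ/E = 114.5/196000 = 5.840e-04.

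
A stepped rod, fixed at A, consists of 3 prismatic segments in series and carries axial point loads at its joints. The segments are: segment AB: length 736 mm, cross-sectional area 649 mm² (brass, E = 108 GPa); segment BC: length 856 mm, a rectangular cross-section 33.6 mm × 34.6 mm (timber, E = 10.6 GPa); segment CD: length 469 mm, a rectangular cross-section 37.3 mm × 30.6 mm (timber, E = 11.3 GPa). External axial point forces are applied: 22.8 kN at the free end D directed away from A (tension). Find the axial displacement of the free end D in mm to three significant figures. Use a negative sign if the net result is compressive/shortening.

Internal axial forces (sectioning from the free end, tension +): N_CD = 22.8 kN, N_BC = 22.8 kN, N_AB = 22.8 kN.
A_BC = 1163 mm².
A_CD = 1141 mm².
δ_AB = 22800·736/(649·108000) = 0.2394 mm
δ_BC = 22800·856/(1163·10600) = 1.584 mm
δ_CD = 22800·469/(1141·11300) = 0.8291 mm
δ = Σδ_i = 2.652 mm.

2.65 mm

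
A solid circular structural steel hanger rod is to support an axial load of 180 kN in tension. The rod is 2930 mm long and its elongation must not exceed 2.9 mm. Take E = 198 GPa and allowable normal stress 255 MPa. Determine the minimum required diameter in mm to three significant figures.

34.2 mm

Required area A ≥ P/σ_allow = 180000/255 = 705.9 mm².
For a solid circular section, d ≥ √(4A/π) = 29.98 mm.
Elongation limit: A ≥ PL/(Eδ_allow) = 180000·2930/(198000·2.9) = 918.5 mm² ⇒ d ≥ 34.2 mm.
The elongation limit governs.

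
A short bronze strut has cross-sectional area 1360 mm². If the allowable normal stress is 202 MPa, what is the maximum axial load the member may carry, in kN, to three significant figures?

P_max = σ_allow · A = 202 · 1360 = 274700 N = 274.7 kN.

275 kN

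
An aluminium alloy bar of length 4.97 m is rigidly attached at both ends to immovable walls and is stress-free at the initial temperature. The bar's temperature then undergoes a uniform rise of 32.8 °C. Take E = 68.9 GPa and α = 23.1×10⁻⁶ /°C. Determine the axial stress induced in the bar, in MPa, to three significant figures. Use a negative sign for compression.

Free thermal expansion αLΔT = 23.1e-6 · 4970 · 32.8 = 3.766 mm.
The walls impose strain ε = −(3.766)/4970 = -7.5768e-04; σ = Eε = 68900 · -7.5768e-04 = -52.2 MPa.

-52.2 MPa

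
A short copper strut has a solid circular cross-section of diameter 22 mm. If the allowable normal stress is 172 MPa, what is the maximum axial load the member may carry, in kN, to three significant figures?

65.4 kN

A = 380.1 mm².
P_max = σ_allow · A = 172 · 380.1 = 65380 N = 65.38 kN.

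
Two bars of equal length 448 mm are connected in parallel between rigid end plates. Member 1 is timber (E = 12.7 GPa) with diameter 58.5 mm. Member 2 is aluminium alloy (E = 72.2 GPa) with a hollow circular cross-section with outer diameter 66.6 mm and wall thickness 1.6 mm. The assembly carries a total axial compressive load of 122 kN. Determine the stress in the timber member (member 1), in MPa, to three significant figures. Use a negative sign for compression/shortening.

A_1 = 2688 mm².
A_2 = 326.7 mm².
Equal strain + equilibrium ⇒ each member carries load in proportion to AE: A₁E₁ = 34140000 N, A₂E₂ = 23590000 N, ΣAE = 57730000 N.
σ₁ = P·E₁/ΣAE = -122000·12700/57730000 = -26.84 MPa.

-26.8 MPa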